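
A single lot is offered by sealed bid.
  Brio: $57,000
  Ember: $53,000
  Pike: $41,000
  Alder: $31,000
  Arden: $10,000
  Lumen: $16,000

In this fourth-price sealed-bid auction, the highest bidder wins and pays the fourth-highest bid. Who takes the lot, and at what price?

Brio pays $31,000

Bids in order: 57,000 (Brio) > 53,000 (Ember) > 41,000 (Pike) > 31,000 (Alder) > 16,000 (Lumen) > 10,000 (Arden)
Brio is highest; pays the fourth-highest bid, $31,000.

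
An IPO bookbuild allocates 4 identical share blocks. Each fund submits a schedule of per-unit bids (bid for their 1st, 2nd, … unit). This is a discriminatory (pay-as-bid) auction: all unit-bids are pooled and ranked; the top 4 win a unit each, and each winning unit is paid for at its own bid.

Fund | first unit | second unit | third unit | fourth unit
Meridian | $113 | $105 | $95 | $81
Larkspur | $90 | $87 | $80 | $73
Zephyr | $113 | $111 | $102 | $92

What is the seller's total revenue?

Merging the schedules and taking the best 4: 113 (Meridian-1), 113 (Zephyr-1), 111 (Zephyr-2), 105 (Meridian-2)
Next rejected bid: $102 (not a price — pay-as-bid).
Each winning unit pays its own bid.
Revenue = 113 + 113 + 111 + 105 = $442.

Total revenue: $442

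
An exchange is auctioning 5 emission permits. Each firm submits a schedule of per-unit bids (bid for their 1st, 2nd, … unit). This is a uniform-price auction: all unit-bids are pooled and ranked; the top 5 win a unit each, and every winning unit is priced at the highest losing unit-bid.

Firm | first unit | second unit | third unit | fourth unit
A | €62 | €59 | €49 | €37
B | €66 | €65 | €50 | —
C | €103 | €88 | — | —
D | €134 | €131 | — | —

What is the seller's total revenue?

Merging the schedules and taking the best 5: 134 (D-1), 131 (D-2), 103 (C-1), 88 (C-2), 66 (B-1)
Highest rejected unit-bid = €65.
Allocation: B 1, C 2, D 2. Every unit priced at €65.
Revenue = 5 × 65 = €325.

Total revenue: €325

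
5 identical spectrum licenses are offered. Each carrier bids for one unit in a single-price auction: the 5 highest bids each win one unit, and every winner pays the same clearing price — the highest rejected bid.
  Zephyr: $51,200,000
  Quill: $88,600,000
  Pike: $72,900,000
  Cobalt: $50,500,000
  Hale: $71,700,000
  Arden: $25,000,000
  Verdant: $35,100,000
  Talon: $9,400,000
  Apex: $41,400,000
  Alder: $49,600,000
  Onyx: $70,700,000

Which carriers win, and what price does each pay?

Bids ranked high→low: 88,600,000 (Quill), 72,900,000 (Pike), 71,700,000 (Hale), 70,700,000 (Onyx), 51,200,000 (Zephyr), 50,500,000 (Cobalt), 49,600,000 (Alder), …
The 5 highest are Quill, Pike, Hale, Onyx, Zephyr.
Clearing price = highest rejected bid = $50,500,000.

Quill, Pike, Hale, Onyx, Zephyr; each pays $50,500,000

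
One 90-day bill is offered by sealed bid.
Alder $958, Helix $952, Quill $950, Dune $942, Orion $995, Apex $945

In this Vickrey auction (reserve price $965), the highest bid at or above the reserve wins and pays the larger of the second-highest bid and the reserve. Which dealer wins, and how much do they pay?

Orion pays $965

Bids ranked: 995 (Orion) > 958 (Alder) > 952 (Helix) > 950 (Quill) > 945 (Apex) > 942 (Dune)
Highest eligible bid: Orion at $995.
max(second-highest $958, reserve $965) = $965.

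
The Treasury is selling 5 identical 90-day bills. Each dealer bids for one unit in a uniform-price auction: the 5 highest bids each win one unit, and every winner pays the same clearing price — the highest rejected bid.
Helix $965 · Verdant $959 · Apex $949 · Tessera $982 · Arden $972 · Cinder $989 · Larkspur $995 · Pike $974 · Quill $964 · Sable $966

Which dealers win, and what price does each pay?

Larkspur, Cinder, Tessera, Pike, Arden; each pays $966

Ordering the bids: 995 (Larkspur), 989 (Cinder), 982 (Tessera), 974 (Pike), 972 (Arden), 966 (Sable), 965 (Helix), …
Top 5: Larkspur, Cinder, Tessera, Pike, Arden.
First losing bid is Sable's $966, which sets the uniform price.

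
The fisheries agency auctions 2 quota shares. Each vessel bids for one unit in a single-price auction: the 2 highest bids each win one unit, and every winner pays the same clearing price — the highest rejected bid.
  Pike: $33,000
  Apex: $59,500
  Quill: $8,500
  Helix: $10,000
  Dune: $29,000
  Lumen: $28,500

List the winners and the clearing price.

Sorting: 59,500 (Apex), 33,000 (Pike), 29,000 (Dune), 28,500 (Lumen), …
Winners (2 units): Apex, Pike.
Clearing price = highest rejected bid = $29,000.

Apex, Pike; each pays $29,000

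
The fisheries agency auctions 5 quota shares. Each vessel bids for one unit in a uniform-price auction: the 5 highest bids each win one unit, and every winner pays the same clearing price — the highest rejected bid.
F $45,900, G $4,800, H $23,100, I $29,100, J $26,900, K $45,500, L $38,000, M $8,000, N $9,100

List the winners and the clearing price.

F, K, L, I, J; each pays $23,100

Ordering the bids: 45,900 (F), 45,500 (K), 38,000 (L), 29,100 (I), 26,900 (J), 23,100 (H), 9,100 (N), …
The 5 highest are F, K, L, I, J.
Highest unsuccessful bid: $23,100 → clearing price.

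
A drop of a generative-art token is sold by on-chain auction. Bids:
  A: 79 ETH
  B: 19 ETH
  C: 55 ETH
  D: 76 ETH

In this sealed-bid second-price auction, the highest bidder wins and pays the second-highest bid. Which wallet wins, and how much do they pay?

Bids ranked: 79 (A) > 76 (D) > 55 (C) > 19 (B)
A wins with the highest bid; price is set by the runner-up at 76 ETH.

A pays 76 ETH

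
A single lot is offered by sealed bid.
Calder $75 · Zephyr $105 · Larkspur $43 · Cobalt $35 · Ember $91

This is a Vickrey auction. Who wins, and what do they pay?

Sorting bids: 105 (Zephyr) > 91 (Ember) > 75 (Calder) > 43 (Larkspur) > 35 (Cobalt)
Second-price: Zephyr pays Ember's bid of $91.

Zephyr pays $91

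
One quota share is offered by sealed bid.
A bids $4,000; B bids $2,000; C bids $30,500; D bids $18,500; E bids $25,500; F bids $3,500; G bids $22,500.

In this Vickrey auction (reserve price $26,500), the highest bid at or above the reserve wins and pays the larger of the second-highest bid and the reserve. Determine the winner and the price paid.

Bids ranked: 30,500 (C) > 25,500 (E) > 22,500 (G) > 18,500 (D) > 4,000 (A) > 3,500 (F) > …
Highest eligible bid: C at $30,500.
Second-highest bid $25,500 is below the reserve $26,500, so the reserve binds → payment $26,500.

C pays $26,500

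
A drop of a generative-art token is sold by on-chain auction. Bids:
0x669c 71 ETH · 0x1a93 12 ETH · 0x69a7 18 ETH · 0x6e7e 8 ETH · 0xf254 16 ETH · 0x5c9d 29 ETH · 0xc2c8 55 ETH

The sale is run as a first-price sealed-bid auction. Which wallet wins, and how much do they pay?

Bids in order: 71 (0x669c) > 55 (0xc2c8) > 29 (0x5c9d) > 18 (0x69a7) > 16 (0xf254) > 12 (0x1a93) > …
0x669c is highest → pays own bid, 71 ETH.

0x669c pays 71 ETH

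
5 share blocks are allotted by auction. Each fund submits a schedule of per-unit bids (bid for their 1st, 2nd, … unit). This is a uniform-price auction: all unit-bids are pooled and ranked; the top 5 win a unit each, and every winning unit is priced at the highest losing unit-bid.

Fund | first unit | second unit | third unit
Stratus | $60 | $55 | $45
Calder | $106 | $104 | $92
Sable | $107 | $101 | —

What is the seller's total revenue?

Total revenue: $300

Merging the schedules and taking the best 5: 107 (Sable-1), 106 (Calder-1), 104 (Calder-2), 101 (Sable-2), 92 (Calder-3)
The (k+1)-th unit-bid is $60.
Allocation: Calder 3, Sable 2. Every unit priced at $60.
Revenue = 5 × 60 = $300.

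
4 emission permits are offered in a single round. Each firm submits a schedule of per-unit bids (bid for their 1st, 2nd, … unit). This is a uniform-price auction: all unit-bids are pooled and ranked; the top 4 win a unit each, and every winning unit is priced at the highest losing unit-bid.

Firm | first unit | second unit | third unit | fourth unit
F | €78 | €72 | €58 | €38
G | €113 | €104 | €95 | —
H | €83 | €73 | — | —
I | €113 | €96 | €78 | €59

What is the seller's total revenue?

Total revenue: €380

All unit-bids, highest first — top 4: 113 (G-1), 113 (I-1), 104 (G-2), 96 (I-2)
Highest rejected unit-bid = €95.
Allocation: G 2, I 2. Every unit priced at €95.
Revenue = 4 × 95 = €380.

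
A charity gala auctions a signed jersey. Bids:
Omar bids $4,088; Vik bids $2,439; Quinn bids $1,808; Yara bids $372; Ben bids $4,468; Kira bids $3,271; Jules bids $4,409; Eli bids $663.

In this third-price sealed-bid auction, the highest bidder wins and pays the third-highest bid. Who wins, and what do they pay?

Ben pays $4,088

Third-price sealed-bid auction: the highest bidder wins and pays the third-highest bid.
Bids ranked: 4,468 (Ben) > 4,409 (Jules) > 4,088 (Omar) > 3,271 (Kira) > 2,439 (Vik) > 1,808 (Quinn) > …
Ben wins; payment is bid #3 in the ranking = $4,088.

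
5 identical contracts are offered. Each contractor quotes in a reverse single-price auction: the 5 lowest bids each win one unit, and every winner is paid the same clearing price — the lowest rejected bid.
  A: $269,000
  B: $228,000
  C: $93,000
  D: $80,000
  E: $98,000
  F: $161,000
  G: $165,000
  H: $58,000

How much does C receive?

Ordering the bids: 58,000 (H), 80,000 (D), 93,000 (C), 98,000 (E), 161,000 (F), 165,000 (G), 228,000 (B), …
The 5 lowest are H, D, C, E, F.
Clearing price = lowest rejected bid = $165,000.
C wins → is paid $165,000.

C is paid $165,000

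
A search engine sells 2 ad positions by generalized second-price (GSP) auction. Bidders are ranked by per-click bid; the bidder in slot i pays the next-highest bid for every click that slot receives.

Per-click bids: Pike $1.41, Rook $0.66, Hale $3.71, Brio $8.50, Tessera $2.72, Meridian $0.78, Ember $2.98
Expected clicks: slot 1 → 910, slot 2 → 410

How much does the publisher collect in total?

Ranked by bid: $8.50 (Brio) > $3.71 (Hale) > $2.98 (Ember) > …
Slot 1: Brio pays $3.71 × 910 = $3376.10
Slot 2: Hale pays $2.98 × 410 = $1221.80
Total = $4597.90

Total revenue: $4597.90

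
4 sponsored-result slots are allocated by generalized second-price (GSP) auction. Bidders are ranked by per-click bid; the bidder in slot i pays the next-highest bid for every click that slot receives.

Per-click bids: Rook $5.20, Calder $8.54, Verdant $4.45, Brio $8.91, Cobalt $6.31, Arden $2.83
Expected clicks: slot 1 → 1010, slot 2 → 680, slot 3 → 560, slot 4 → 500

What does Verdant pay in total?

Per-click bids in order: $8.91 (Brio) > $8.54 (Calder) > $6.31 (Cobalt) > $5.20 (Rook) > $4.45 (Verdant) > …
Verdant ranks below slot 4 → no slot, pays nothing.

Verdant pays $0.00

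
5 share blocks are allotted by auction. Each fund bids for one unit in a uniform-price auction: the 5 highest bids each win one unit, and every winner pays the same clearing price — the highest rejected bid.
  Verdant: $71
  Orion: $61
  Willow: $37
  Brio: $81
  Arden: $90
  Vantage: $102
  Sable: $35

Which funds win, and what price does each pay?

Vantage, Arden, Brio, Verdant, Orion; each pays $37

Ordering the bids: 102 (Vantage), 90 (Arden), 81 (Brio), 71 (Verdant), 61 (Orion), 37 (Willow), 35 (Sable)
Winners (5 units): Vantage, Arden, Brio, Verdant, Orion.
Highest unsuccessful bid: $37 → clearing price.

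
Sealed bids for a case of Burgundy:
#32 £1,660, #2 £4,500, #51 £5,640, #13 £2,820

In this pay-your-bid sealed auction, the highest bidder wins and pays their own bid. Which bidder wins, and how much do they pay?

Bids in order: 5,640 (#51) > 4,500 (#2) > 2,820 (#13) > 1,660 (#32)
#51 has the highest bid and pays exactly that: £5,640.

#51 pays £5,640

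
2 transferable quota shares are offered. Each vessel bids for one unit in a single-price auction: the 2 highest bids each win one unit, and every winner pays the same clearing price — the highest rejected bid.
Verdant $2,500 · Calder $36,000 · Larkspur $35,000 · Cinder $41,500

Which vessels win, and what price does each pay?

Cinder, Calder; each pays $35,000

Sorting: 41,500 (Cinder), 36,000 (Calder), 35,000 (Larkspur), 2,500 (Verdant)
The 2 highest are Cinder, Calder.
Clearing price = highest rejected bid = $35,000.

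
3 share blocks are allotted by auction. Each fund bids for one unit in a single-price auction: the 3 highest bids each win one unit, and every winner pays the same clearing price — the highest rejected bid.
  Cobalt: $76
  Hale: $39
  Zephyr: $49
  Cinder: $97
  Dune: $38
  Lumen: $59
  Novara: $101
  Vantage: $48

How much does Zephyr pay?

Zephyr pays $0

Sorting: 101 (Novara), 97 (Cinder), 76 (Cobalt), 59 (Lumen), 49 (Zephyr), …
Winners (3 units): Novara, Cinder, Cobalt.
Clearing price = highest rejected bid = $59.
Zephyr does not win → pays $0.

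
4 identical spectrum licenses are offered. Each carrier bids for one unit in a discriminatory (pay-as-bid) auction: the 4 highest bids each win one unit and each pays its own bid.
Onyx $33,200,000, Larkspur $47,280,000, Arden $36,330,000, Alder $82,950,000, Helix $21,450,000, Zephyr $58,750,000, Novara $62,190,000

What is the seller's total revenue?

Bids ranked high→low: 82,950,000 (Alder), 62,190,000 (Novara), 58,750,000 (Zephyr), 47,280,000 (Larkspur), 36,330,000 (Arden), 33,200,000 (Onyx), …
Winners (4 units): Alder, Novara, Zephyr, Larkspur.
Total revenue = 82,950,000 + 62,190,000 + 58,750,000 + 47,280,000 = $251,170,000.

Total revenue: $251,170,000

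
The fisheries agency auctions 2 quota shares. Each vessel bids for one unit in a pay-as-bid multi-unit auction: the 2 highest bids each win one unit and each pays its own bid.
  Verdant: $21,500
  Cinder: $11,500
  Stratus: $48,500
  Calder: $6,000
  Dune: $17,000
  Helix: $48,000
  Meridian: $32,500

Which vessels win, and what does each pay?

Stratus $48,500, Helix $48,000

Ordering the bids: 48,500 (Stratus), 48,000 (Helix), 32,500 (Meridian), 21,500 (Verdant), …
The 2 highest are Stratus, Helix.
Each winner pays its own bid: Stratus $48,500, Helix $48,000.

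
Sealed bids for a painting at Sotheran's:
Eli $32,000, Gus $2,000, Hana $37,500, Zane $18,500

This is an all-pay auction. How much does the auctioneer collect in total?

Total revenue: $90,000

Sorting bids: 37,500 (Hana) > 32,000 (Eli) > 18,500 (Zane) > 2,000 (Gus)
Hana wins with the top bid; all bids are sunk regardless.
Every bidder forfeits their bid regardless of winning.
Revenue = 32,000 + 2,000 + 37,500 + 18,500 = $90,000.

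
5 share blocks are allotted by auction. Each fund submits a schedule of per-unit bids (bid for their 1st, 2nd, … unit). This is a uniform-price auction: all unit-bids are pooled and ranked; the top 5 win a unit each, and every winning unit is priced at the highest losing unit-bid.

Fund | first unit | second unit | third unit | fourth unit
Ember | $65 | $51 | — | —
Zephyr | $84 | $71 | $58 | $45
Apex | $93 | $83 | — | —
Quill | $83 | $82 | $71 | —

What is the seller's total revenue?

Total revenue: $355

Merging the schedules and taking the best 5: 93 (Apex-1), 84 (Zephyr-1), 83 (Apex-2), 83 (Quill-1), 82 (Quill-2)
Highest rejected unit-bid = $71.
Allocation: Apex 2, Quill 2, Zephyr 1. Every unit priced at $71.
Revenue = 5 × 71 = $355.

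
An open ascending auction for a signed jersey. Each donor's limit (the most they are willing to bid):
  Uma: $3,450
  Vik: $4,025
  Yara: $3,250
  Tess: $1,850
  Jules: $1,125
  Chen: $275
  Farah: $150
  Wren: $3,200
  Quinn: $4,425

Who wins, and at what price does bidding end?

Limits ranked: 4,425 (Quinn) > 4,025 (Vik) > 3,450 (Uma) > 3,250 (Yara) > 3,200 (Wren) > 1,850 (Tess) > …
Once the price passes $4,025, only Quinn is left; the hammer falls at Vik's limit of $4,025.

Quinn wins at $4,025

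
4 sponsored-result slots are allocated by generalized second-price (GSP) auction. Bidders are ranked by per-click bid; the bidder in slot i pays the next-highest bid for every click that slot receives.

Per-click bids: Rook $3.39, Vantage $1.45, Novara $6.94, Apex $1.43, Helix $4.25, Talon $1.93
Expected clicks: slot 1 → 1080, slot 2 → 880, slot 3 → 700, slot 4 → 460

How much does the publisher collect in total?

Total revenue: $9591.20

Per-click bids in order: $6.94 (Novara) > $4.25 (Helix) > $3.39 (Rook) > $1.93 (Talon) > $1.45 (Vantage) > …
Slot 1: Novara pays $4.25 × 1080 = $4590.00
Slot 2: Helix pays $3.39 × 880 = $2983.20
Slot 3: Rook pays $1.93 × 700 = $1351.00
Slot 4: Talon pays $1.45 × 460 = $667.00
Total = $9591.20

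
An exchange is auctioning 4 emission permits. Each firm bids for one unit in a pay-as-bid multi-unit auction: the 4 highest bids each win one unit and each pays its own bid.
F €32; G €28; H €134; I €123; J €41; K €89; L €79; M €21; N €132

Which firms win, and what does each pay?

Ordering the bids: 134 (H), 132 (N), 123 (I), 89 (K), 79 (L), 41 (J), …
Winners (4 units): H, N, I, K.
Each winner pays its own bid: H €134, N €132, I €123, K €89.

H €134, N €132, I €123, K €89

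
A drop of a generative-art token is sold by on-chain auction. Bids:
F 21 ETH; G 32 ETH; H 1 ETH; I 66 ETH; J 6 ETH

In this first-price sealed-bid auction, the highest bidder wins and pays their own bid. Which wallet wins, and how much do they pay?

Sorting bids: 66 (I) > 32 (G) > 21 (F) > 6 (J) > 1 (H)
I is highest → pays own bid, 66 ETH.

I pays 66 ETH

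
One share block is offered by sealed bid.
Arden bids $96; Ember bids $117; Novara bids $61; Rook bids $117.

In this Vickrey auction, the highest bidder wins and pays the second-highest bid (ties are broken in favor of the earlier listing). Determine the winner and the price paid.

Ember pays $117

Bids ranked: 117 (Ember) > 117 (Rook) > 96 (Arden) > 61 (Novara)
Ember and Rook tie at $117; tie-break gives it to Ember.
Second-price: Ember pays Rook's bid of $117.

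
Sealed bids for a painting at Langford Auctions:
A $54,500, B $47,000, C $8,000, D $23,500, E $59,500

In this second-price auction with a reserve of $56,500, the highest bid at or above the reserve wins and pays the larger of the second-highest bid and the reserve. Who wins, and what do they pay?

Rule: the highest bid at or above the reserve wins and pays the larger of the second-highest bid and the reserve.
Bids ranked: 59,500 (E) > 54,500 (A) > 47,000 (B) > 23,500 (D) > 8,000 (C)
E has the top bid at or above the reserve ($59,500).
Second-highest bid $54,500 is below the reserve $56,500, so the reserve binds → payment $56,500.

E pays $56,500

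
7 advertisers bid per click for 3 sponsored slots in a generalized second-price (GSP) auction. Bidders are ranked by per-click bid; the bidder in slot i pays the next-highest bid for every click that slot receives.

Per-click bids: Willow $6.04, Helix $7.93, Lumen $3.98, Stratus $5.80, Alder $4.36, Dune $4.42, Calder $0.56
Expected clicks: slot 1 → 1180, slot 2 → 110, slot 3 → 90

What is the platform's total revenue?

Sorting advertisers: $7.93 (Helix) > $6.04 (Willow) > $5.80 (Stratus) > $4.42 (Dune) > …
Slot 1: Helix pays $6.04 × 1180 = $7127.20
Slot 2: Willow pays $5.80 × 110 = $638.00
Slot 3: Stratus pays $4.42 × 90 = $397.80
Total = $8163.00

Total revenue: $8163.00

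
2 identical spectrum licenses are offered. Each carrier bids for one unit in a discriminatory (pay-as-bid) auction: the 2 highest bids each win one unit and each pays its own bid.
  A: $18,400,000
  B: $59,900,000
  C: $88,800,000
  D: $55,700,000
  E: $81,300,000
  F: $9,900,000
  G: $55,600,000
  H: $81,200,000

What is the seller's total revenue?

Ordering the bids: 88,800,000 (C), 81,300,000 (E), 81,200,000 (H), 59,900,000 (B), …
The 2 highest are C, E.
Total revenue = 88,800,000 + 81,300,000 = $170,100,000.

Total revenue: $170,100,000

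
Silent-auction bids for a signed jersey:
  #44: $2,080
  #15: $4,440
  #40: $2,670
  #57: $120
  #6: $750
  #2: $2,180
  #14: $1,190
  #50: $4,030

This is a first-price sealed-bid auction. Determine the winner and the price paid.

#15 pays $4,440

Rule: the highest bidder wins and pays their own bid.
Sorting bids: 4,440 (#15) > 4,030 (#50) > 2,670 (#40) > 2,180 (#2) > 2,080 (#44) > 1,190 (#14) > …
#15 is highest → pays own bid, $4,440.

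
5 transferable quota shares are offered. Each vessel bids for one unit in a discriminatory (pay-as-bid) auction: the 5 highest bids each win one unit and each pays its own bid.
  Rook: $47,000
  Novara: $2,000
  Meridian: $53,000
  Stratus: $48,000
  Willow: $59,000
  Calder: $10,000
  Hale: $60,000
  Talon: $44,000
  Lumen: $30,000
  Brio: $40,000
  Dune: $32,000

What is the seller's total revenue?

Total revenue: $267,000

Ordering the bids: 60,000 (Hale), 59,000 (Willow), 53,000 (Meridian), 48,000 (Stratus), 47,000 (Rook), 44,000 (Talon), 40,000 (Brio), …
Winners (5 units): Hale, Willow, Meridian, Stratus, Rook.
Total revenue = 60,000 + 59,000 + 53,000 + 48,000 + 47,000 = $267,000.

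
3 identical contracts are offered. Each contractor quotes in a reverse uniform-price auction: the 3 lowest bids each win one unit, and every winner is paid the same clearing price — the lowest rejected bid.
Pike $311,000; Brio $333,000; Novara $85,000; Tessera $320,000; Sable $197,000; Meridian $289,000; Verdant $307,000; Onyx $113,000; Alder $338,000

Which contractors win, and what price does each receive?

Sorting: 85,000 (Novara), 113,000 (Onyx), 197,000 (Sable), 289,000 (Meridian), 307,000 (Verdant), …
The 3 lowest are Novara, Onyx, Sable.
Lowest unsuccessful bid: $289,000 → clearing price.

Novara, Onyx, Sable; each is paid $289,000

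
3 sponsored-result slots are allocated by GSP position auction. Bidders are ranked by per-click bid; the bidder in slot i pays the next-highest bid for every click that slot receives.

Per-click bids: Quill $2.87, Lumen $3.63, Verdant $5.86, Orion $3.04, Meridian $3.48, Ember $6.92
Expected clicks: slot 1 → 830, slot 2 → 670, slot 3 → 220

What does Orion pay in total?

Per-click bids in order: $6.92 (Ember) > $5.86 (Verdant) > $3.63 (Lumen) > $3.48 (Meridian) > …
Orion ranks below slot 3 → no slot, pays nothing.

Orion pays $0.00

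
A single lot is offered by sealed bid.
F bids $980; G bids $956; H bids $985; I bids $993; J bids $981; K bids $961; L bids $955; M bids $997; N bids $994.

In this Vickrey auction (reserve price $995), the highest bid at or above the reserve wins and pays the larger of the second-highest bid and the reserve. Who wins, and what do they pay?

Sorting bids: 997 (M) > 994 (N) > 993 (I) > 985 (H) > 981 (J) > 980 (F) > …
M has the top bid at or above the reserve ($997).
max(second-highest $994, reserve $995) = $995.

M pays $995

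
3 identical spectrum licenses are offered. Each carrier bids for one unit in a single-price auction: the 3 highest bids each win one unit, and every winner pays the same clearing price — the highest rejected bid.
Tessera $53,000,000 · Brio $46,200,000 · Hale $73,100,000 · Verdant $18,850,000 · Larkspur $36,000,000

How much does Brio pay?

Ordering the bids: 73,100,000 (Hale), 53,000,000 (Tessera), 46,200,000 (Brio), 36,000,000 (Larkspur), 18,850,000 (Verdant)
Winners (3 units): Hale, Tessera, Brio.
Clearing price = highest rejected bid = $36,000,000.
Brio wins → pays $36,000,000.

Brio pays $36,000,000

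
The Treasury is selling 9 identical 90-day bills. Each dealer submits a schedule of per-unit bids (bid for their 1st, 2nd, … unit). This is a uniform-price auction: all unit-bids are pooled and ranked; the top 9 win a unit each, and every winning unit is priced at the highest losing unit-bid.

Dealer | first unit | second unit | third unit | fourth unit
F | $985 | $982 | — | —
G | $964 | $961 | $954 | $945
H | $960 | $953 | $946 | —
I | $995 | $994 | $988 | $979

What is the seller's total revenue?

Merging the schedules and taking the best 9: 995 (I-1), 994 (I-2), 988 (I-3), 985 (F-1), 982 (F-2), 979 (I-4), 964 (G-1), 961 (G-2), 960 (H-1)
The (k+1)-th unit-bid is $954.
Allocation: F 2, G 2, H 1, I 4. Every unit priced at $954.
Revenue = 9 × 954 = $8,586.

Total revenue: $8,586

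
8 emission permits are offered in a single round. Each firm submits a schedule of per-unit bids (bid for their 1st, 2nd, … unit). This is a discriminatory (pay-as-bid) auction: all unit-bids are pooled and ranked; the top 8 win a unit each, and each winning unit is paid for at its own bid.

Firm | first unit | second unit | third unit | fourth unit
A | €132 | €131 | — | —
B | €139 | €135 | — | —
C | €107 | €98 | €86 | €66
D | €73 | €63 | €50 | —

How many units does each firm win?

A 2, B 2, C 3, D 1

Pooled unit-bids ranked (top 8): 139 (B-1), 135 (B-2), 132 (A-1), 131 (A-2), 107 (C-1), 98 (C-2), 86 (C-3), 73 (D-1)
Next rejected bid: €66 (not a price — pay-as-bid).
Allocation: A 2, B 2, C 3, D 1.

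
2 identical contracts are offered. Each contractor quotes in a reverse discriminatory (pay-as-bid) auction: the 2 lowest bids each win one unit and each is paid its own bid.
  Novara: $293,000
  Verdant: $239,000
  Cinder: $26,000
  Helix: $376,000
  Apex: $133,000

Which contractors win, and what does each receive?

Cinder $26,000, Apex $133,000

Sorting: 26,000 (Cinder), 133,000 (Apex), 239,000 (Verdant), 293,000 (Novara), …
Winners (2 units): Cinder, Apex.
Each winner is paid its own bid: Cinder $26,000, Apex $133,000.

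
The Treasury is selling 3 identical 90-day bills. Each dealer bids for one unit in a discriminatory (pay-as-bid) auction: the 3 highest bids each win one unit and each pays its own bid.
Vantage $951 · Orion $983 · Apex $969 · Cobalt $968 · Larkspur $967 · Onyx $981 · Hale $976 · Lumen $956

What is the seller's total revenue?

Total revenue: $2,940

Bids ranked high→low: 983 (Orion), 981 (Onyx), 976 (Hale), 969 (Apex), 968 (Cobalt), …
The 3 highest are Orion, Onyx, Hale.
Total revenue = 983 + 981 + 976 = $2,940.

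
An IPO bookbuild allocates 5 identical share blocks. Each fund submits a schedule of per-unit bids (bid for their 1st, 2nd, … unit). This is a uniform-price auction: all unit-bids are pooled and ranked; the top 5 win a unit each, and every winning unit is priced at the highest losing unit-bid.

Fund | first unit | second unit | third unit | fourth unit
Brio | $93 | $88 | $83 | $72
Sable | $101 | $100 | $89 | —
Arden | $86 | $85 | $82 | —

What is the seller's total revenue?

Total revenue: $430

All unit-bids, highest first — top 5: 101 (Sable-1), 100 (Sable-2), 93 (Brio-1), 89 (Sable-3), 88 (Brio-2)
First bid not allocated: $86.
Allocation: Brio 2, Sable 3. Every unit priced at $86.
Revenue = 5 × 86 = $430.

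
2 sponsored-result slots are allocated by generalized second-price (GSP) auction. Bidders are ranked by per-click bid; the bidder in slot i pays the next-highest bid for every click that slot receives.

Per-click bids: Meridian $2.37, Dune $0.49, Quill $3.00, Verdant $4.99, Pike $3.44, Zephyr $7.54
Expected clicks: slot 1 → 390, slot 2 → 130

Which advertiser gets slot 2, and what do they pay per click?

Verdant; $3.44 per click

Ranked by bid: $7.54 (Zephyr) > $4.99 (Verdant) > $3.44 (Pike) > …
Slot 2 goes to the second-ranked bidder, Verdant, who pays the next bid down: $3.44/click.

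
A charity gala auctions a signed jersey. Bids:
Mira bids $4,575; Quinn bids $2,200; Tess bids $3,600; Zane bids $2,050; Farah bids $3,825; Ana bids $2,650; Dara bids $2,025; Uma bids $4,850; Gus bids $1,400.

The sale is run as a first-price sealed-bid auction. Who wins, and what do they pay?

Uma pays $4,850

Bids in order: 4,850 (Uma) > 4,575 (Mira) > 3,825 (Farah) > 3,600 (Tess) > 2,650 (Ana) > 2,200 (Quinn) > …
Uma has the highest bid and pays exactly that: $4,850.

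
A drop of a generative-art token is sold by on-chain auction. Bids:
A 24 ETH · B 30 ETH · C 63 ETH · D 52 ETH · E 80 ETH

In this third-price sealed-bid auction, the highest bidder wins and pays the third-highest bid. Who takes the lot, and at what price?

E pays 52 ETH

Bids ranked: 80 (E) > 63 (C) > 52 (D) > 30 (B) > 24 (A)
E is highest; pays the third-highest bid, 52 ETH.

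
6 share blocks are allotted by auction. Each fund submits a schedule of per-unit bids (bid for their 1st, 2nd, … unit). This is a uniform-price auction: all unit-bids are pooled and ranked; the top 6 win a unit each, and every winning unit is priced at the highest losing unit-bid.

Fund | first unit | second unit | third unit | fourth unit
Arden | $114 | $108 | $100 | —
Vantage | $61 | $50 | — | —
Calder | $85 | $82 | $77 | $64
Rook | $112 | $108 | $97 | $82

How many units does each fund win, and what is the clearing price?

Merging the schedules and taking the best 6: 114 (Arden-1), 112 (Rook-1), 108 (Arden-2), 108 (Rook-2), 100 (Arden-3), 97 (Rook-3)
First bid not allocated: $85.
Allocation: Arden 3, Rook 3.

Arden 3, Rook 3; clearing price $85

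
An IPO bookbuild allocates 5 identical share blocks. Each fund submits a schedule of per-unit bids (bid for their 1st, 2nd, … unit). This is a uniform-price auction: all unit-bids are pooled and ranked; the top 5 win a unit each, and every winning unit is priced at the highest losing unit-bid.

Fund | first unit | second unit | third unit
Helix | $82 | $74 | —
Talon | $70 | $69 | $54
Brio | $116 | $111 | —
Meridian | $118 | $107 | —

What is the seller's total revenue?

Merging the schedules and taking the best 5: 118 (Meridian-1), 116 (Brio-1), 111 (Brio-2), 107 (Meridian-2), 82 (Helix-1)
First bid not allocated: $74.
Allocation: Brio 2, Helix 1, Meridian 2. Every unit priced at $74.
Revenue = 5 × 74 = $370.

Total revenue: $370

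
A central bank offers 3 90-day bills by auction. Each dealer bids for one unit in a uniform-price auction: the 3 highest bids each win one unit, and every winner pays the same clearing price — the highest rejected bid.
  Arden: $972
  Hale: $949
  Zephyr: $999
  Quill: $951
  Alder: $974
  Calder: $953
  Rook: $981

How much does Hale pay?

Hale pays $0

Sorting: 999 (Zephyr), 981 (Rook), 974 (Alder), 972 (Arden), 953 (Calder), …
The 3 highest are Zephyr, Rook, Alder.
First losing bid is Arden's $972, which sets the uniform price.
Hale does not win → pays $0.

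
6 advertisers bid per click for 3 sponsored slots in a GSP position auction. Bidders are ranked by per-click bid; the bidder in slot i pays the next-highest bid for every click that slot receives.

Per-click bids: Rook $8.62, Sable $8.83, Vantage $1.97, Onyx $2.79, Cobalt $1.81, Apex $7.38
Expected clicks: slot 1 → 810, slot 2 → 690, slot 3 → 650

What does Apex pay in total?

Ranked by bid: $8.83 (Sable) > $8.62 (Rook) > $7.38 (Apex) > $2.79 (Onyx) > …
Apex holds slot 3 → pays next bid $2.79 × 650 clicks = $1813.50.

Apex pays $1813.50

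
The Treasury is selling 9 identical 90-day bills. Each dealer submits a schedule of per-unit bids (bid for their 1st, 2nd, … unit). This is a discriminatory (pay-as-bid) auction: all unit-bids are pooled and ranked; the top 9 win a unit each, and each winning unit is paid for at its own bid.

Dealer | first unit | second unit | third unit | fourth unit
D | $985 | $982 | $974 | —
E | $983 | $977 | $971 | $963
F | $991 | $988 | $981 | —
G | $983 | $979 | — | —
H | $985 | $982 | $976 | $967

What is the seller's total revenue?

Merging the schedules and taking the best 9: 991 (F-1), 988 (F-2), 985 (D-1), 985 (H-1), 983 (E-1), 983 (G-1), 982 (D-2), 982 (H-2), 981 (F-3)
Next rejected bid: $979 (not a price — pay-as-bid).
Each winning unit pays its own bid.
Revenue = 991 + 988 + 985 + 985 + 983 + 983 + 982 + 982 + 981 = $8,860.

Total revenue: $8,860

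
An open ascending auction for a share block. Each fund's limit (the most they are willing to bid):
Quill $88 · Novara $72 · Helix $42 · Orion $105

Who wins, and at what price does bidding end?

Orion wins at $88

Sorting limits: 105 (Orion) > 88 (Quill) > 72 (Novara) > 42 (Helix)
Bidding ends when Quill exits at $88; Orion takes it.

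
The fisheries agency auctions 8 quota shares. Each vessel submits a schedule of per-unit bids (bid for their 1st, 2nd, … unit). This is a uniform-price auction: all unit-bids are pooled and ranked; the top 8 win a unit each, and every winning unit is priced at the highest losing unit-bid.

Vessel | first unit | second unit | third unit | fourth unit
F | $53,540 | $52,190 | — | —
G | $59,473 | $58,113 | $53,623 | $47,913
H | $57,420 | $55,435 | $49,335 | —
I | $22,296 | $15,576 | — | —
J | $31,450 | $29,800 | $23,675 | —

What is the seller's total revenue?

Pooled unit-bids ranked (top 8): 59,473 (G-1), 58,113 (G-2), 57,420 (H-1), 55,435 (H-2), 53,623 (G-3), 53,540 (F-1), 52,190 (F-2), 49,335 (H-3)
First bid not allocated: $47,913.
Allocation: F 2, G 3, H 3. Every unit priced at $47,913.
Revenue = 8 × 47,913 = $383,304.

Total revenue: $383,304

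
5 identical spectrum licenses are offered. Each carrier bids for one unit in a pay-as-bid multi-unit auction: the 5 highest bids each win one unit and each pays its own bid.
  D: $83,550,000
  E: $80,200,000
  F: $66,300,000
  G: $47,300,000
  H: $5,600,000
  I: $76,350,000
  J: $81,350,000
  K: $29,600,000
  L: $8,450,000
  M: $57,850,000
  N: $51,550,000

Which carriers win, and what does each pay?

Sorting: 83,550,000 (D), 81,350,000 (J), 80,200,000 (E), 76,350,000 (I), 66,300,000 (F), 57,850,000 (M), 51,550,000 (N), …
Winners (5 units): D, J, E, I, F.
Each winner pays its own bid: D $83,550,000, J $81,350,000, E $80,200,000, I $76,350,000, F $66,300,000.

D $83,550,000, J $81,350,000, E $80,200,000, I $76,350,000, F $66,300,000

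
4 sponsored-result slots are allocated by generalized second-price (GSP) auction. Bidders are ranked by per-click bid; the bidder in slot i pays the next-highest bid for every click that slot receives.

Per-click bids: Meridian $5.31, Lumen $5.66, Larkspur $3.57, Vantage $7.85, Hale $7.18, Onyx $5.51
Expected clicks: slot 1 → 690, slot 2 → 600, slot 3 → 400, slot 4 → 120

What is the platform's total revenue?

Total revenue: $11191.40

Ranked by bid: $7.85 (Vantage) > $7.18 (Hale) > $5.66 (Lumen) > $5.51 (Onyx) > $5.31 (Meridian) > …
Slot 1: Vantage pays $7.18 × 690 = $4954.20
Slot 2: Hale pays $5.66 × 600 = $3396.00
Slot 3: Lumen pays $5.51 × 400 = $2204.00
Slot 4: Onyx pays $5.31 × 120 = $637.20
Total = $11191.40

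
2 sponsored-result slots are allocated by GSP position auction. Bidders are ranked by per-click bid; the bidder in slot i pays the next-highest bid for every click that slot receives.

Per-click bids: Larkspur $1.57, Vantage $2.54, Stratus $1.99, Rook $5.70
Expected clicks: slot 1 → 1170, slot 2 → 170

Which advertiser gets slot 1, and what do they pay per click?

Rook; $2.54 per click

Per-click bids in order: $5.70 (Rook) > $2.54 (Vantage) > $1.99 (Stratus) > …
Slot 1 goes to the first-ranked bidder, Rook, who pays the next bid down: $2.54/click.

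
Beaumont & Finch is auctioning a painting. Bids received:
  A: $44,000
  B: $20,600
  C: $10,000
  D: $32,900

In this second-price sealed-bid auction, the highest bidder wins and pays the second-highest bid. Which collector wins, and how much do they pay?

A pays $32,900

Bids in order: 44,000 (A) > 32,900 (D) > 20,600 (B) > 10,000 (C)
Second-price: A pays D's bid of $32,900.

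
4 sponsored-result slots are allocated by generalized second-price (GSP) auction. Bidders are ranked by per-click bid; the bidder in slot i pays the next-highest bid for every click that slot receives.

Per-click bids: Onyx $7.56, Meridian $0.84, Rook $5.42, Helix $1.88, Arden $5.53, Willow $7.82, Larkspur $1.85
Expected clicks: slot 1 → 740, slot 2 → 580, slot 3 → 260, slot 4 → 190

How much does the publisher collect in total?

Total revenue: $10568.20

Per-click bids in order: $7.82 (Willow) > $7.56 (Onyx) > $5.53 (Arden) > $5.42 (Rook) > $1.88 (Helix) > …
Slot 1: Willow pays $7.56 × 740 = $5594.40
Slot 2: Onyx pays $5.53 × 580 = $3207.40
Slot 3: Arden pays $5.42 × 260 = $1409.20
Slot 4: Rook pays $1.88 × 190 = $357.20
Total = $10568.20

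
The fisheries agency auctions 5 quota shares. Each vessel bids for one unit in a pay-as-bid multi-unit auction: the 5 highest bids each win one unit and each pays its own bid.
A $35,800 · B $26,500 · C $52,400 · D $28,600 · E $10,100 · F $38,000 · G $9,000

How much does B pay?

B pays $26,500

Ordering the bids: 52,400 (C), 38,000 (F), 35,800 (A), 28,600 (D), 26,500 (B), 10,100 (E), 9,000 (G)
Top 5: C, F, A, D, B.
B wins → own bid $26,500.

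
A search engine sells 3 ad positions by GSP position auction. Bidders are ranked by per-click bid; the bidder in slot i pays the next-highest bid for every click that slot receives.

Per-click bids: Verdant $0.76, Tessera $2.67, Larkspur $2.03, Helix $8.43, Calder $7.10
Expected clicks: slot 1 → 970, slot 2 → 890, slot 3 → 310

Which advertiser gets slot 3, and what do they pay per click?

Ranked by bid: $8.43 (Helix) > $7.10 (Calder) > $2.67 (Tessera) > $2.03 (Larkspur) > …
Slot 3 goes to the third-ranked bidder, Tessera, who pays the next bid down: $2.03/click.

Tessera; $2.03 per click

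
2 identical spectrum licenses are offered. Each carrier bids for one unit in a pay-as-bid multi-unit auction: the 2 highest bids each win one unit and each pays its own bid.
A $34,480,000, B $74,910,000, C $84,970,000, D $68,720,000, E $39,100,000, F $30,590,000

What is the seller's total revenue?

Total revenue: $159,880,000

Sorting: 84,970,000 (C), 74,910,000 (B), 68,720,000 (D), 39,100,000 (E), …
Top 2: C, B.
Total revenue = 84,970,000 + 74,910,000 = $159,880,000.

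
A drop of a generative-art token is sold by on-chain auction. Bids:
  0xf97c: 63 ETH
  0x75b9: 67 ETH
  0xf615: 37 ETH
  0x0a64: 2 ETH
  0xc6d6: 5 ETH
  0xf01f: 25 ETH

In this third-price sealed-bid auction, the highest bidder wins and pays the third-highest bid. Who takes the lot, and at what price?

0x75b9 pays 37 ETH

Bids in order: 67 (0x75b9) > 63 (0xf97c) > 37 (0xf615) > 25 (0xf01f) > 5 (0xc6d6) > 2 (0x0a64)
0x75b9 is highest; pays the third-highest bid, 37 ETH.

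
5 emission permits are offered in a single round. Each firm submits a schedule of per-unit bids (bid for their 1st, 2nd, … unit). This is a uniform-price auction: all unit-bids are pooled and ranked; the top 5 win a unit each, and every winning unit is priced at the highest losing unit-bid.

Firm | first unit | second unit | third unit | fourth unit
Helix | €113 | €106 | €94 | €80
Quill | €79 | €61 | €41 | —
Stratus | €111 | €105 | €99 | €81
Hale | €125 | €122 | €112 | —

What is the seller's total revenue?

Pooled unit-bids ranked (top 5): 125 (Hale-1), 122 (Hale-2), 113 (Helix-1), 112 (Hale-3), 111 (Stratus-1)
The (k+1)-th unit-bid is €106.
Allocation: Hale 3, Helix 1, Stratus 1. Every unit priced at €106.
Revenue = 5 × 106 = €530.

Total revenue: €530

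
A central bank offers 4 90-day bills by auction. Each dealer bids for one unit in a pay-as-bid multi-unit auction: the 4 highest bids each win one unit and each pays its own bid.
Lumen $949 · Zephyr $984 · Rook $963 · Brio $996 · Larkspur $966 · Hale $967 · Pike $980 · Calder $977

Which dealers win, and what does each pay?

Bids ranked high→low: 996 (Brio), 984 (Zephyr), 980 (Pike), 977 (Calder), 967 (Hale), 966 (Larkspur), …
Winners (4 units): Brio, Zephyr, Pike, Calder.
Each winner pays its own bid: Brio $996, Zephyr $984, Pike $980, Calder $977.

Brio $996, Zephyr $984, Pike $980, Calder $977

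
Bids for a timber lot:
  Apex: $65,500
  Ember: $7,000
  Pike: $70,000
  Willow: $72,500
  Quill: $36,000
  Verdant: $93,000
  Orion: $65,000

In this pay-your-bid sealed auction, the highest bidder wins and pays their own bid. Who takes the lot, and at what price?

Pay-your-bid sealed auction: the highest bidder wins and pays their own bid.
Bids ranked: 93,000 (Verdant) > 72,500 (Willow) > 70,000 (Pike) > 65,500 (Apex) > 65,000 (Orion) > 36,000 (Quill) > …
Verdant is highest → pays own bid, $93,000.

Verdant pays $93,000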